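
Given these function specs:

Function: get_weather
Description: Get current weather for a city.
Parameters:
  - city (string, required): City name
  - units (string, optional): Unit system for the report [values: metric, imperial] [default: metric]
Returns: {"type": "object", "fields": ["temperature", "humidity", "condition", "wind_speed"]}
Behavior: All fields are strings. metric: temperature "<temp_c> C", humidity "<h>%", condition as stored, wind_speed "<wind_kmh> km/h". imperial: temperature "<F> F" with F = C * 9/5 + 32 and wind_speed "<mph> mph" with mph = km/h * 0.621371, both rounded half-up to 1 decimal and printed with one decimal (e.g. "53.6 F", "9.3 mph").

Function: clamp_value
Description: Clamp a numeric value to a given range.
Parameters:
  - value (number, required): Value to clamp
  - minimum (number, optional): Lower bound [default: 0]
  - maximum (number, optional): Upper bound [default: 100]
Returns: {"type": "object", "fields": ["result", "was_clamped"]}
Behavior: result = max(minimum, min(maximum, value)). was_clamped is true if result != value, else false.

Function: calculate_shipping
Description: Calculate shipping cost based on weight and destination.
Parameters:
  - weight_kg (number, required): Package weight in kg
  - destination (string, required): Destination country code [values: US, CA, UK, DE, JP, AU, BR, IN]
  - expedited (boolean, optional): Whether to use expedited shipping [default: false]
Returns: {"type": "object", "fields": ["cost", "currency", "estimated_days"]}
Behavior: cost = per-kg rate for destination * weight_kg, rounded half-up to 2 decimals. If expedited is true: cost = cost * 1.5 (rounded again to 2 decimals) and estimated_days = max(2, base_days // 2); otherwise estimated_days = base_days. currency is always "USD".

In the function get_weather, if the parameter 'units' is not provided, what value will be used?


The get_weather spec declares:
  - units (string, optional): Unit system for the report [values: metric, imperial] [default: metric]
Default:
metric


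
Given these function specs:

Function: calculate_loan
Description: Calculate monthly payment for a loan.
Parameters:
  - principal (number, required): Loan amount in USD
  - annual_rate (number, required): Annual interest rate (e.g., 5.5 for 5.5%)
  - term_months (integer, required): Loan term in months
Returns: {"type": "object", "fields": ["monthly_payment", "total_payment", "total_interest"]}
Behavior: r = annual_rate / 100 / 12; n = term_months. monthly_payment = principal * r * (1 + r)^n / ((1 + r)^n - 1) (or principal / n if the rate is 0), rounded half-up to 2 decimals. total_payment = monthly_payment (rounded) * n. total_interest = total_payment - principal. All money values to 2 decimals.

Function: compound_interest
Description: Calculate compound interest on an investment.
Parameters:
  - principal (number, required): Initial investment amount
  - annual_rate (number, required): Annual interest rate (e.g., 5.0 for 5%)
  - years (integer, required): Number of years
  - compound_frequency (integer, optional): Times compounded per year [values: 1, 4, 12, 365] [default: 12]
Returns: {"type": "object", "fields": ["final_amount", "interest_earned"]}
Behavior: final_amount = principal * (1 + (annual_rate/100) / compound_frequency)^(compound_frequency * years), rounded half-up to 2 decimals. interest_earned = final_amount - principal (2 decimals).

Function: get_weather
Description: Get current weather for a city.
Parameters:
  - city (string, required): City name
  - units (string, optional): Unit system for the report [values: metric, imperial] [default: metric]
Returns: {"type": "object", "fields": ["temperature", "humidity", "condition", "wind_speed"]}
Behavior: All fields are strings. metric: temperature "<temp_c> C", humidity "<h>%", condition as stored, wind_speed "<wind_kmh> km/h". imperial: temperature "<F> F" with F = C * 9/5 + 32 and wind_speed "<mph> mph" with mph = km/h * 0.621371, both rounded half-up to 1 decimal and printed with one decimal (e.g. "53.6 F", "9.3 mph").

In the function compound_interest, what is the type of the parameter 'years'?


The compound_interest spec declares:
  - years (integer, required): Number of years
Type:
integer


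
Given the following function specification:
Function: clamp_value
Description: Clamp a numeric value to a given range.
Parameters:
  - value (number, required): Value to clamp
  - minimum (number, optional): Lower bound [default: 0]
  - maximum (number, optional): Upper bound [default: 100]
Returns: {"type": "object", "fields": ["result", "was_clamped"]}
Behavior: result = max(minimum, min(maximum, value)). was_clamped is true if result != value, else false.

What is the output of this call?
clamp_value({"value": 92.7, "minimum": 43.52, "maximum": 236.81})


result = max(43.52, min(236.81, 92.7)) = max(43.52, 92.7) = 92.7
was_clamped = (92.7 != 92.7) = false
Output:
{"result": 92.7, "was_clamped": false}


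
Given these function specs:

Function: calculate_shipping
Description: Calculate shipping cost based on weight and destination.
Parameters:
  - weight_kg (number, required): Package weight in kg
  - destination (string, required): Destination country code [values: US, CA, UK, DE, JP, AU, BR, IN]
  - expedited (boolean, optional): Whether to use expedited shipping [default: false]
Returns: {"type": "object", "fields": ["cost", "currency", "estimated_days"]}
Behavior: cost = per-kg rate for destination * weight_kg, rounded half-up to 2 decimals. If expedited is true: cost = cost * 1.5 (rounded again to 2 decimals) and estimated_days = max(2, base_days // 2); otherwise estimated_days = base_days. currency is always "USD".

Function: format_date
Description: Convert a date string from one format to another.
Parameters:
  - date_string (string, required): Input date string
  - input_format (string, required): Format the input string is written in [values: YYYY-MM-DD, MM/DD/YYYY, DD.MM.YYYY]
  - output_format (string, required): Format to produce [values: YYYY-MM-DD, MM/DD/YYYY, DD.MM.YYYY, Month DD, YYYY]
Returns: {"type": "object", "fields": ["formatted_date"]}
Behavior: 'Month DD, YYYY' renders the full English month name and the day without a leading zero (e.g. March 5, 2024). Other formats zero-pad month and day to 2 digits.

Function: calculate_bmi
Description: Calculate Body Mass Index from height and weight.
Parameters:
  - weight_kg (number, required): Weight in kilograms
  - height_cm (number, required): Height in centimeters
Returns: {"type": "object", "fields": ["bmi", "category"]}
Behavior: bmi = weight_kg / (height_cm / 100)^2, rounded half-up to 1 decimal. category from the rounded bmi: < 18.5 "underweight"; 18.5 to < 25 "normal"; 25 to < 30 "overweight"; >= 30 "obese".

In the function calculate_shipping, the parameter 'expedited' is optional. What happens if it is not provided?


The calculate_shipping spec declares:
  - expedited (boolean, optional): Whether to use expedited shipping [default: false]
It defaults to false


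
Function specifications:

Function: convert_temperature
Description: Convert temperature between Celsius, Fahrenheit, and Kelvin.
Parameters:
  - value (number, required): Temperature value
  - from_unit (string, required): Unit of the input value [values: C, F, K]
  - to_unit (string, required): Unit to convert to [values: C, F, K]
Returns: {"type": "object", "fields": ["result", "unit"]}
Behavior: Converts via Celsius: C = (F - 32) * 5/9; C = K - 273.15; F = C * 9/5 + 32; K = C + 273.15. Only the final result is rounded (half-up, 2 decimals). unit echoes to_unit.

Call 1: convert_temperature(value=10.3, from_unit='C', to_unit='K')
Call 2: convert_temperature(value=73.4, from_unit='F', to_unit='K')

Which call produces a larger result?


Call 1:
  Input already in C: 10.3
  To K: 10.3 + 273.15 = 283.45
  Round to 2 decimals: 283.45
  -> 283.45 K
Call 2:
  To C: (73.4 - 32) * 5/9 = 23
  To K: 23 + 273.15 = 296.15
  Round to 2 decimals: 296.15
  -> 296.15 K
Call 2 (296.15 K)


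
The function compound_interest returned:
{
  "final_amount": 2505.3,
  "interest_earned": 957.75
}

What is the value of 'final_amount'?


2505.3


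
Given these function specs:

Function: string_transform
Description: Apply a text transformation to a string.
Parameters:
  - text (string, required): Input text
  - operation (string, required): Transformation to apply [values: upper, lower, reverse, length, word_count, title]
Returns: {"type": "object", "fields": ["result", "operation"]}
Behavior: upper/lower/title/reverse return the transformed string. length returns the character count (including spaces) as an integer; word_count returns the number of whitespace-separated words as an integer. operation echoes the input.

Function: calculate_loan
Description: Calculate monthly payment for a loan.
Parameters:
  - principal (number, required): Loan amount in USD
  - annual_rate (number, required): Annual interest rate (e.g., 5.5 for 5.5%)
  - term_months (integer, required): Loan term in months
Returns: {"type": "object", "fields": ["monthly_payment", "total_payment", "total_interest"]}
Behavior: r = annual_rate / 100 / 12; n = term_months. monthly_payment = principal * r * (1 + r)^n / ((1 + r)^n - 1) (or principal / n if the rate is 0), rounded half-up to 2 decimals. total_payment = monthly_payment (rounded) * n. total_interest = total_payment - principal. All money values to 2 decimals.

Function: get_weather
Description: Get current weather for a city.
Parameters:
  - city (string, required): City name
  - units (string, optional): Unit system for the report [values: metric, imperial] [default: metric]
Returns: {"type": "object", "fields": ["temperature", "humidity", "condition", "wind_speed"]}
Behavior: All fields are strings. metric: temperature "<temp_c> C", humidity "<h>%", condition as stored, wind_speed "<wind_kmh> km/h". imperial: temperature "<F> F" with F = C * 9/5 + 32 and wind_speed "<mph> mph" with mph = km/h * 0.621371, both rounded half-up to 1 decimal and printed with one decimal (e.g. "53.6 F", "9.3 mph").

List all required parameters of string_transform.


Parameters of string_transform and their required/optional flag:
  text: required
  operation: required
operation, text


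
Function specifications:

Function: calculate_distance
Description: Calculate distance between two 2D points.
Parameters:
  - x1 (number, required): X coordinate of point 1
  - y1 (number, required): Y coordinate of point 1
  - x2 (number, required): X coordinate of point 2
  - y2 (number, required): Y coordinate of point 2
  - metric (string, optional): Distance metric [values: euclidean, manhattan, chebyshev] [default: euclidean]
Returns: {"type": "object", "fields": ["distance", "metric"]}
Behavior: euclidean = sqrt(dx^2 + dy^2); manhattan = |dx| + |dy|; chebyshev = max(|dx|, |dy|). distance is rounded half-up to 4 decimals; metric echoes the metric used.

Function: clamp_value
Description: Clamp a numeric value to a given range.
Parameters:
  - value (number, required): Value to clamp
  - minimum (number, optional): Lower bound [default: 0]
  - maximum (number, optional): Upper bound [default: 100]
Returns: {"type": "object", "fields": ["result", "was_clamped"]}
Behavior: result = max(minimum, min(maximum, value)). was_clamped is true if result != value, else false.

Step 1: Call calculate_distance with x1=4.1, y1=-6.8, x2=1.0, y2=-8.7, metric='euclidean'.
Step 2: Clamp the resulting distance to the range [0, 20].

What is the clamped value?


Step 1: calculate_distance (euclidean)
  |dx| = |1 - 4.1| = 3.1; |dy| = |-8.7 - -6.8| = 1.9
  euclidean: sqrt(3.1^2 + 1.9^2) = sqrt(13.22) = 3.635932
  Round to 4 decimals: 3.6359
  -> distance = 3.6359
Step 2: clamp_value(value=3.6359, minimum=0, maximum=20)
  result = max(0, min(20, 3.6359)) = max(0, 3.6359) = 3.6359
  was_clamped = (3.6359 != 3.6359) = false
  -> result = 3.6359
3.6359


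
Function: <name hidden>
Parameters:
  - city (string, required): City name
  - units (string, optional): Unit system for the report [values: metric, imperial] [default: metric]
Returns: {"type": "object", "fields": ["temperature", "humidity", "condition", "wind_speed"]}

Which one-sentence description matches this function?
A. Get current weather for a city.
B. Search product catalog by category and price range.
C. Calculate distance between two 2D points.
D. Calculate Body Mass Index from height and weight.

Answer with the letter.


Parameters city, units and return ["temperature", "humidity", "condition", "wind_speed"] fit: Get current weather for a city.
A


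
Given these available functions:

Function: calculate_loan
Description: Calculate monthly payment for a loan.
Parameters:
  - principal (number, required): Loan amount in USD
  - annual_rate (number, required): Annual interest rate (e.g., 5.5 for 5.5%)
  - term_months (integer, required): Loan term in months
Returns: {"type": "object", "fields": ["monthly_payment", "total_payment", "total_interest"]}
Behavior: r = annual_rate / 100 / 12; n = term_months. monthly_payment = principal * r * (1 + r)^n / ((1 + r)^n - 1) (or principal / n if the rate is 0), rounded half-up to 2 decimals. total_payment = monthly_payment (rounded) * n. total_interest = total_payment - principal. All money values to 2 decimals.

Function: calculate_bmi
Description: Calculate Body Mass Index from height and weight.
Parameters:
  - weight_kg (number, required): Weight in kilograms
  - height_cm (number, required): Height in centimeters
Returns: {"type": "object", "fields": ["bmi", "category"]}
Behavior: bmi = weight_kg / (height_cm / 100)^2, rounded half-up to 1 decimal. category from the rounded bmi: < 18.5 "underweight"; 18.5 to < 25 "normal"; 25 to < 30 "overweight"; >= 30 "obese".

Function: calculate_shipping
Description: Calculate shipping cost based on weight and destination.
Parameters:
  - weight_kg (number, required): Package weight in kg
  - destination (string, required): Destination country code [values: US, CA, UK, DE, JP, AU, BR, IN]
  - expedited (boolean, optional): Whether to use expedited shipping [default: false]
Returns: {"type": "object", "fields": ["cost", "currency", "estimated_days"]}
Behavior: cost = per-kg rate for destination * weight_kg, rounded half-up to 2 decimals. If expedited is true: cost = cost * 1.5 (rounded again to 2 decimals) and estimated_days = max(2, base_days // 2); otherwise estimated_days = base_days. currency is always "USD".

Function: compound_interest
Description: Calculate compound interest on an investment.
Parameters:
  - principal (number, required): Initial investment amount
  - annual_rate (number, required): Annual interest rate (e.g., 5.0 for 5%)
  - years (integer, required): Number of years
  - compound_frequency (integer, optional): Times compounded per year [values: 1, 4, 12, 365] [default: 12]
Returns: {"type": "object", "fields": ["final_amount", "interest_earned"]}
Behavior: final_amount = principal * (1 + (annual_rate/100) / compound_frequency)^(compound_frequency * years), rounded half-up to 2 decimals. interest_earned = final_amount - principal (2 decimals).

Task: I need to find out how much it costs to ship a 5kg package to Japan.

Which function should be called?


The task needs a function whose description is: Calculate shipping cost based on weight and destination.
calculate_shipping


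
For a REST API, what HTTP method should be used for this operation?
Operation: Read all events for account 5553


GET = read, POST = create, PUT = update/replace, DELETE = remove
This operation is a read.
GET


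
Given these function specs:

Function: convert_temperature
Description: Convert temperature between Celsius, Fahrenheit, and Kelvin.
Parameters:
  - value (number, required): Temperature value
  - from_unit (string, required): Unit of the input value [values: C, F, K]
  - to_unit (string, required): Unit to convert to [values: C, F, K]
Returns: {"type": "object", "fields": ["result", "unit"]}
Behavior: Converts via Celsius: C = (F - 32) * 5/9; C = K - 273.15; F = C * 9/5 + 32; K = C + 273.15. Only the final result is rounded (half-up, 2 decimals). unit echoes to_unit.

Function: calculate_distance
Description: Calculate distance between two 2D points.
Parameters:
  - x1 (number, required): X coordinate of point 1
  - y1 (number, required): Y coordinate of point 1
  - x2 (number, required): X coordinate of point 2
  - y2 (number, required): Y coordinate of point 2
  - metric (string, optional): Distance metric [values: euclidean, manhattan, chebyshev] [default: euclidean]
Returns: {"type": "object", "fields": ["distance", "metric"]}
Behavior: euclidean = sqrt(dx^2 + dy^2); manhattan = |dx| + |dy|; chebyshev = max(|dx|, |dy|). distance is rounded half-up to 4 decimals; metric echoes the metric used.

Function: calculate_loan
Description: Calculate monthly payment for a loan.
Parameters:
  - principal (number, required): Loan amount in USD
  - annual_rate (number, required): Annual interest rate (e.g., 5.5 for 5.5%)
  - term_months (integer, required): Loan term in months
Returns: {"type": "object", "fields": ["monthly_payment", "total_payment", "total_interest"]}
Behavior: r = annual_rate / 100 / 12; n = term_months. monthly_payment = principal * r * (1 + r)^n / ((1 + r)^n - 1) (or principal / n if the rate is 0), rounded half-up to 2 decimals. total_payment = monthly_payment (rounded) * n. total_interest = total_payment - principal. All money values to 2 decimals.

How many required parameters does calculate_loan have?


Parameters of calculate_loan: principal (required), annual_rate (required), term_months (required)
Required count:
3


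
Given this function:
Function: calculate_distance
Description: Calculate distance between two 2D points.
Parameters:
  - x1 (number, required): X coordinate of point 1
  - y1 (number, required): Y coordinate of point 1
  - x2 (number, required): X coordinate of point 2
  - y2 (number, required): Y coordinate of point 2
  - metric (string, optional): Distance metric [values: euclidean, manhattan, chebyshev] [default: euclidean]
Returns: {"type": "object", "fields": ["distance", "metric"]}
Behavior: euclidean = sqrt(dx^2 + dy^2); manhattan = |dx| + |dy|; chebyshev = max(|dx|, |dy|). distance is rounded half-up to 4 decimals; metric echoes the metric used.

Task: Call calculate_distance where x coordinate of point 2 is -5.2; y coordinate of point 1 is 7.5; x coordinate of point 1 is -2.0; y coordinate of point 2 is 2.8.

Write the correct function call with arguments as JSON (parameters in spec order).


Mapping each described value to its parameter name:
  'X coordinate of point 2' -> x2 = -5.2
  'Y coordinate of point 1' -> y1 = 7.5
  'X coordinate of point 1' -> x1 = -2.0
  'Y coordinate of point 2' -> y2 = 2.8
calculate_distance({"x1": -2.0, "y1": 7.5, "x2": -5.2, "y2": 2.8})


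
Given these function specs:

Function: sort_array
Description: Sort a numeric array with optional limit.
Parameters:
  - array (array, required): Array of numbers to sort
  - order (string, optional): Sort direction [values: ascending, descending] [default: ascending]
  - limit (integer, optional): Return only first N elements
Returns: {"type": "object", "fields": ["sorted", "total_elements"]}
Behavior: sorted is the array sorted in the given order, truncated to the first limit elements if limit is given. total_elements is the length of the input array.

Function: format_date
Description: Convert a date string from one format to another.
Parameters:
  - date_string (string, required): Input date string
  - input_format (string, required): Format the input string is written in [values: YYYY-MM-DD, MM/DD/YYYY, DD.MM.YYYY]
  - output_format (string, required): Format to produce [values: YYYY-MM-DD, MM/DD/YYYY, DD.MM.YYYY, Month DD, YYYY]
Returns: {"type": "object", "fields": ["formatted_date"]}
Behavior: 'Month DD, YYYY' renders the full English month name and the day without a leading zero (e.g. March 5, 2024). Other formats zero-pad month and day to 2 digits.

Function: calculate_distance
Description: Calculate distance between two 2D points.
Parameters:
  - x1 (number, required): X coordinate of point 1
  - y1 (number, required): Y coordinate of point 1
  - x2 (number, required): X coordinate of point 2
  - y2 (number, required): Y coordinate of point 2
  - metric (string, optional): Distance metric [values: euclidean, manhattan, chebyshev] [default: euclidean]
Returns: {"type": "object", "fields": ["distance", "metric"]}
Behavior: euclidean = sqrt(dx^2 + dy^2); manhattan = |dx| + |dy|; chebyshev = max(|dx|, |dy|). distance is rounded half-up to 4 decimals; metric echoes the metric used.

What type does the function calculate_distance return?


The calculate_distance spec declares Returns: {"type": "object", "fields": ["distance", "metric"]}
Type:
object


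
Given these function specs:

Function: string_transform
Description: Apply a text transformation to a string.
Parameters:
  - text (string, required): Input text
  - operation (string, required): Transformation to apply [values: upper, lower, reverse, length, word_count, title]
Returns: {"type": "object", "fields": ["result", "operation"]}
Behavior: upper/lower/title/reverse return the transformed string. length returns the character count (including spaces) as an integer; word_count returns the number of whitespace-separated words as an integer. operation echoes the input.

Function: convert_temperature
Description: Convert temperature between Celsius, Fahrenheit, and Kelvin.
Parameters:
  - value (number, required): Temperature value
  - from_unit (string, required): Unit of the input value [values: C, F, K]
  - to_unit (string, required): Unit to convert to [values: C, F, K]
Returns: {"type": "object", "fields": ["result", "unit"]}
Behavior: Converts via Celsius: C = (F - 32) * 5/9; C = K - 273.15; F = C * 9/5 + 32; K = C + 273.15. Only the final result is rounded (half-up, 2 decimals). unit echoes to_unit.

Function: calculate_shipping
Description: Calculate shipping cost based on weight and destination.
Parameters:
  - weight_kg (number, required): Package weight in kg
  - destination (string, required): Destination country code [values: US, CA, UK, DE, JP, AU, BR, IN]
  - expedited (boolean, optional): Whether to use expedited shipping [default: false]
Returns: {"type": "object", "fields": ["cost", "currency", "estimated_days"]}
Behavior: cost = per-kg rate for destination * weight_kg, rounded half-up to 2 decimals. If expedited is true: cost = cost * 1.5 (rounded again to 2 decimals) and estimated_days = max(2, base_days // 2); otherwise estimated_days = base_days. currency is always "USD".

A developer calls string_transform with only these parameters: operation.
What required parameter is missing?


Required parameters: text, operation
Provided: operation
Missing: text
text


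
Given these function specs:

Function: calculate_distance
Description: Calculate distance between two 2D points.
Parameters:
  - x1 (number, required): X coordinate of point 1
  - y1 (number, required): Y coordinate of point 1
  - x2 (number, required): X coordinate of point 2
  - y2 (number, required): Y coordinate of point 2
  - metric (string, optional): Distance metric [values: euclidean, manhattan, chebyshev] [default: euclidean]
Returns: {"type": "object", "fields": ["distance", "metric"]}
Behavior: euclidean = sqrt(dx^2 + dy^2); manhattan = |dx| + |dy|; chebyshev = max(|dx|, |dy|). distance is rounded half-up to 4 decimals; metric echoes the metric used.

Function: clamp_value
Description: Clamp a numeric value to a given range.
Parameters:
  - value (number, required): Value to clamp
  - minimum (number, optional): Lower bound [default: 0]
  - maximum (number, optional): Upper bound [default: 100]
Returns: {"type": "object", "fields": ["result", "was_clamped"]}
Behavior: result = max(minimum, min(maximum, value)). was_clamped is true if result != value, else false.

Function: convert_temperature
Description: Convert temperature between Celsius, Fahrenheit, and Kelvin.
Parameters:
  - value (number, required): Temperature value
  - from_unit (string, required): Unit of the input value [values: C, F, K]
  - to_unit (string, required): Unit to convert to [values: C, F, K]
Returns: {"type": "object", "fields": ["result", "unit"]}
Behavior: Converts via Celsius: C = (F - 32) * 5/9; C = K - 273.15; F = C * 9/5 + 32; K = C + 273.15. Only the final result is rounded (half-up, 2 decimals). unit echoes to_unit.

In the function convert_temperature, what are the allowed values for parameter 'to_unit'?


The convert_temperature spec declares:
  - to_unit (string, required): Unit to convert to [values: C, F, K]
Allowed values:
C, F, K


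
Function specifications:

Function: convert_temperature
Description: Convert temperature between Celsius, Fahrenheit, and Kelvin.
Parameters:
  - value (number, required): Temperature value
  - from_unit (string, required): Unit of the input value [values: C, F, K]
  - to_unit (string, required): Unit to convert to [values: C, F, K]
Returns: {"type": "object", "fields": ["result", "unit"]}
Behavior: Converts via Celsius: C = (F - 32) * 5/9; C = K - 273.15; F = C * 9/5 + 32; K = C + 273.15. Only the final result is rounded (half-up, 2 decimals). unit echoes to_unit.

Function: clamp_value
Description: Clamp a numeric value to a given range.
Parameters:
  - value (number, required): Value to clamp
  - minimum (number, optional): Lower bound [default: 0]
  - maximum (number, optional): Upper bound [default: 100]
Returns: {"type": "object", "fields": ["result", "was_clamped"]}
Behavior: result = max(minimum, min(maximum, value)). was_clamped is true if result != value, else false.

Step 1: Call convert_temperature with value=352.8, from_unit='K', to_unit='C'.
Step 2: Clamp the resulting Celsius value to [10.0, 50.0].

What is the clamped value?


Step 1: convert_temperature(value=352.8, from_unit=K, to_unit=C)
  To C: 352.8 - 273.15 = 79.65
  Target is C: 79.65
  Round to 2 decimals: 79.65
  -> result = 79.65 C
Step 2: clamp_value(value=79.65, minimum=10.0, maximum=50.0)
  result = max(10.0, min(50.0, 79.65)) = max(10.0, 50.0) = 50.0
  was_clamped = (50.0 != 79.65) = true
  -> result = 50.0
50.0


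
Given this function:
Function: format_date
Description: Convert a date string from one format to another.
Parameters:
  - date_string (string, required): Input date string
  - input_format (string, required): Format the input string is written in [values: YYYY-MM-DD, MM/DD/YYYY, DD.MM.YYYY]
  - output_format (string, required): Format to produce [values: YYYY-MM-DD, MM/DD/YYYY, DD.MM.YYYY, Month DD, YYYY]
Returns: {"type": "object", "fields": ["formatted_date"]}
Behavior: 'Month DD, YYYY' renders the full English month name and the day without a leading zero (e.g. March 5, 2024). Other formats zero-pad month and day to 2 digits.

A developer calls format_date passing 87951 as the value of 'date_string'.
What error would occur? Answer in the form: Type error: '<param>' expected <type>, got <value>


Spec: 'date_string' is declared as string; 87951 is an integer.
Type error: 'date_string' expected string, got 87951


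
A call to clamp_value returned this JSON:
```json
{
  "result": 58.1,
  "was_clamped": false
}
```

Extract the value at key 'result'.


58.1


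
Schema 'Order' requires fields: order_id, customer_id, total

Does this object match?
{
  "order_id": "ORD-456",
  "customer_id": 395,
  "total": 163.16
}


Checking required fields... All present.
Valid - all required fields present


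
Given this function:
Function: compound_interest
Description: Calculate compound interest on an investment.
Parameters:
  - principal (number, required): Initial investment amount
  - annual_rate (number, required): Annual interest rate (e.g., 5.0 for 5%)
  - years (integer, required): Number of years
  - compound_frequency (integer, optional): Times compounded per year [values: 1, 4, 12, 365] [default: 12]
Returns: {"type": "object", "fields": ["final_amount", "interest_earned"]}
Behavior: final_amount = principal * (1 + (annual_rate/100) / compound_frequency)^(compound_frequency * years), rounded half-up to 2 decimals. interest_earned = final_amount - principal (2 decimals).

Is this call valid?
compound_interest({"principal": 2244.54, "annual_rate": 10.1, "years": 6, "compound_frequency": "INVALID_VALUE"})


Checking parameter values...
Parameter 'compound_frequency' has value 'INVALID_VALUE' not in allowed: 1, 4, 12, 365
Invalid - 'compound_frequency' must be one of 1, 4, 12, 365


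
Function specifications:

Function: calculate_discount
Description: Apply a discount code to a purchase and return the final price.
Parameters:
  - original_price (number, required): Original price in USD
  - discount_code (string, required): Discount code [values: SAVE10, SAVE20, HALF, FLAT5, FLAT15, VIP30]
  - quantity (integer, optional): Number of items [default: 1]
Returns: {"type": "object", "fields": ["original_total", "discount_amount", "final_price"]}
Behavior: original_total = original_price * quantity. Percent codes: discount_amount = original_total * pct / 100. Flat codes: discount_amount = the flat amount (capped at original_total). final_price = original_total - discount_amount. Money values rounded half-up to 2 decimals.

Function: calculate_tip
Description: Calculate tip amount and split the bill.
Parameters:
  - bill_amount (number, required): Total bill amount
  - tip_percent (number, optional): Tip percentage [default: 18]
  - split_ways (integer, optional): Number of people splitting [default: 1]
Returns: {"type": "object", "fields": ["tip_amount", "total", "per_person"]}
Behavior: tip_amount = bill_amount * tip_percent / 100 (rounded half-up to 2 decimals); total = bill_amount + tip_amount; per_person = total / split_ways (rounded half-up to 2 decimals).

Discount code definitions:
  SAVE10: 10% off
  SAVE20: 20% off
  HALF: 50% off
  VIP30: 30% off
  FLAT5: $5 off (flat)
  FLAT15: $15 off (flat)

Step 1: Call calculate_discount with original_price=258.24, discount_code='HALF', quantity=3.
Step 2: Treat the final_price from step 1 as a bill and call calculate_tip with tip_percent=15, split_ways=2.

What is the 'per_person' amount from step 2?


Step 1: calculate_discount(original_price=258.24, discount_code=HALF, quantity=3)
  original_total = 258.24 * 3 = 774.72
  HALF = 50% off: discount_amount = 774.72 * 50/100 = 387.36 -> 387.36
  final_price = 774.72 - 387.36 = 387.36
  -> final_price = 387.36
Step 2: calculate_tip(bill_amount=387.36, tip_percent=15, split_ways=2)
  tip_amount = 387.36 * 15/100 = 58.104 -> 58.10
  total = 387.36 + 58.10 = 445.46
  per_person = 445.46 / 2 = 222.73 -> 222.73
  -> per_person = 222.73
$222.73


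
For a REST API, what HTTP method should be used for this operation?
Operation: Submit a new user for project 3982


GET = read, POST = create, PUT = update/replace, DELETE = remove
This operation is a create.
POST


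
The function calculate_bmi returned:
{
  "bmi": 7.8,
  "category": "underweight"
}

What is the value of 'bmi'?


7.8


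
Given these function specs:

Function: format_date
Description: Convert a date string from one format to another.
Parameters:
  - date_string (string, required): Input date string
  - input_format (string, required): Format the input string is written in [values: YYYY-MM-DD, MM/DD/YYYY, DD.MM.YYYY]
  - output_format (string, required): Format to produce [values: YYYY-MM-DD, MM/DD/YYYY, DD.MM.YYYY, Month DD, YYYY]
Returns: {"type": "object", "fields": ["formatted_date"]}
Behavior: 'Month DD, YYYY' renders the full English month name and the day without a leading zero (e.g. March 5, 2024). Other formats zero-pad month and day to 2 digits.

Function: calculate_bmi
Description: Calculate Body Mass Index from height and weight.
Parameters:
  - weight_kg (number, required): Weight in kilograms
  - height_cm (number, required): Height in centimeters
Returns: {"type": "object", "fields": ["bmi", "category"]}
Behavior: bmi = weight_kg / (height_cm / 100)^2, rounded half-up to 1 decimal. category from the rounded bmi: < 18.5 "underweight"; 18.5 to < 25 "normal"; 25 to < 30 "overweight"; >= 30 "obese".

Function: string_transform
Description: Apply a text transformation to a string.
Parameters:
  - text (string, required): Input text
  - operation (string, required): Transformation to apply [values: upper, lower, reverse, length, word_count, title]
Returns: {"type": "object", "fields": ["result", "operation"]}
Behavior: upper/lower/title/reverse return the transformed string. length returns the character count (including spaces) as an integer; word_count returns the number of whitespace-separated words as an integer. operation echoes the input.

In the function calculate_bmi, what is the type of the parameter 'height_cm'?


The calculate_bmi spec declares:
  - height_cm (number, required): Height in centimeters
Type:
number


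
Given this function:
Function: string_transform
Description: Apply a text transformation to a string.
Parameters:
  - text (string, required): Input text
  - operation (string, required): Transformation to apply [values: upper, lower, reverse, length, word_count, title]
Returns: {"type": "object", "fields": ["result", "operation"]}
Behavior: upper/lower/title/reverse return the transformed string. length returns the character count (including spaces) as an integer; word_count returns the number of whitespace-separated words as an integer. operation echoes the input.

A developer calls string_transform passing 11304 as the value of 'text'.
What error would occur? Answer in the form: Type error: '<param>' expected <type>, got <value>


Spec: 'text' is declared as string; 11304 is an integer.
Type error: 'text' expected string, got 11304


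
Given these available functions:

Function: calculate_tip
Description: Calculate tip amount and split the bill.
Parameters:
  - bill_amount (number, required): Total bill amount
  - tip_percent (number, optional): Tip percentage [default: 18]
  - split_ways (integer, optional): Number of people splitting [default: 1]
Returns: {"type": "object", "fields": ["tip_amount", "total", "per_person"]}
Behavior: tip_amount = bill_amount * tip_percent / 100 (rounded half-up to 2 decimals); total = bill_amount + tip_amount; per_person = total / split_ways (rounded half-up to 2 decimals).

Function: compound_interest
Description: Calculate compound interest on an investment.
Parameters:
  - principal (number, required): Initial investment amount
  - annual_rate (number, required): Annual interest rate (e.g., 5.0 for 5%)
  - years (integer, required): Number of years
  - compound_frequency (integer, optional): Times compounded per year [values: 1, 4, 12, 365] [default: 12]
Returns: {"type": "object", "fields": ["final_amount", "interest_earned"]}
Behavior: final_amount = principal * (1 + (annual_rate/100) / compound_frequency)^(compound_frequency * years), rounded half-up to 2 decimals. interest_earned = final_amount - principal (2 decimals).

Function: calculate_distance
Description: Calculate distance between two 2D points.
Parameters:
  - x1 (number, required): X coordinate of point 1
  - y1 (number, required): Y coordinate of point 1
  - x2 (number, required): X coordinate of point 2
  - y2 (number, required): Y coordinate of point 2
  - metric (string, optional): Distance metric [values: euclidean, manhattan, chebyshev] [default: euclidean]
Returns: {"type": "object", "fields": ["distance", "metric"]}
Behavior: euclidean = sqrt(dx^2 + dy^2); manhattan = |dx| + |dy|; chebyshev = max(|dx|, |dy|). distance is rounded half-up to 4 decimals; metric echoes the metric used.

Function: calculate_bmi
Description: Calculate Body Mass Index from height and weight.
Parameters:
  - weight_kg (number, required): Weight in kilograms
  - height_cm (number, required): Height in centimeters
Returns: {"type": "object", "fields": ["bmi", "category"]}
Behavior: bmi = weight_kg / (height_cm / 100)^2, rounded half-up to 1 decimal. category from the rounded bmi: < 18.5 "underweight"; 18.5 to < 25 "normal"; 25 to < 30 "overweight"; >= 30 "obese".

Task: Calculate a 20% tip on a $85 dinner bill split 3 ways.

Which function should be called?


The task needs a function whose description is: Calculate tip amount and split the bill.
calculate_tip


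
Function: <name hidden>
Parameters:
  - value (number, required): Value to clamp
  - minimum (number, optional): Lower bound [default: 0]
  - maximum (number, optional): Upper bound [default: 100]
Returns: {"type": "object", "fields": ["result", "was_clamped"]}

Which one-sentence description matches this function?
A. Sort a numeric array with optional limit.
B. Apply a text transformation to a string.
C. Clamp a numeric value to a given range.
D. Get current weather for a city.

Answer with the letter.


Parameters value, minimum, maximum and return ["result", "was_clamped"] fit: Clamp a numeric value to a given range.
C


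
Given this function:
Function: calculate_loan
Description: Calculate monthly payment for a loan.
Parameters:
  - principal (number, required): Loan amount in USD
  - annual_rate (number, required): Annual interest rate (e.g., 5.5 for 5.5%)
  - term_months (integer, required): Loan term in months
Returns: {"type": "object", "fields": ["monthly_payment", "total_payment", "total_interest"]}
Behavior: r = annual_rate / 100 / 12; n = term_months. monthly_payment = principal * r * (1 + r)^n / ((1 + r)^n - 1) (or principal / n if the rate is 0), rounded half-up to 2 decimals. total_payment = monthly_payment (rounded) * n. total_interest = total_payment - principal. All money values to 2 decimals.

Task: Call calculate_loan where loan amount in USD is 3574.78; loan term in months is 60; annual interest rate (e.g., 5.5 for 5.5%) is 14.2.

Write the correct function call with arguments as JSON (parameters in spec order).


Mapping each described value to its parameter name:
  'Loan amount in USD' -> principal = 3574.78
  'Loan term in months' -> term_months = 60
  'Annual interest rate (e.g., 5.5 for 5.5%)' -> annual_rate = 14.2
calculate_loan({"principal": 3574.78, "annual_rate": 14.2, "term_months": 60})


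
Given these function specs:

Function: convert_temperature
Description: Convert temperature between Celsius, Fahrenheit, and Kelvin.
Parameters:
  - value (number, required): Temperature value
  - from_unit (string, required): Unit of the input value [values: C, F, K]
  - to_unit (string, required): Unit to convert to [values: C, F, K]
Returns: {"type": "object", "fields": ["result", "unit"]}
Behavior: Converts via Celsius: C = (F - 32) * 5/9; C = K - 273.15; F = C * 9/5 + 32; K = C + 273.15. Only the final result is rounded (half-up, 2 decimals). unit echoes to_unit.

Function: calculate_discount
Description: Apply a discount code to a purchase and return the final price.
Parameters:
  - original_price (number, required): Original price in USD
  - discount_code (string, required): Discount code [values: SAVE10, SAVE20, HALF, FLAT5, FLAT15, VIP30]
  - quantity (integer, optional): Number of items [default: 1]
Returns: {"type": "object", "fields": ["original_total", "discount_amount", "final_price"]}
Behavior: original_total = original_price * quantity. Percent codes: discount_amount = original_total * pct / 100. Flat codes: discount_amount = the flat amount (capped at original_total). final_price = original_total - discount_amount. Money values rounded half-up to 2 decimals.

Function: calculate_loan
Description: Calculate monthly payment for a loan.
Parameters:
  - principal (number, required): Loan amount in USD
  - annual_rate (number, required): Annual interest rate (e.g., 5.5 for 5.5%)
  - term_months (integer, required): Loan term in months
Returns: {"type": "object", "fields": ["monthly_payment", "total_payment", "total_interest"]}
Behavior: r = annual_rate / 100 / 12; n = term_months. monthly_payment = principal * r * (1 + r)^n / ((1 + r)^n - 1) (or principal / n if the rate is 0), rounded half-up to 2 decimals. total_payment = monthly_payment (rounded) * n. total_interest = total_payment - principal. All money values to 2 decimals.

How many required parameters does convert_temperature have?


Parameters of convert_temperature: value (required), from_unit (required), to_unit (required)
Required count:
3


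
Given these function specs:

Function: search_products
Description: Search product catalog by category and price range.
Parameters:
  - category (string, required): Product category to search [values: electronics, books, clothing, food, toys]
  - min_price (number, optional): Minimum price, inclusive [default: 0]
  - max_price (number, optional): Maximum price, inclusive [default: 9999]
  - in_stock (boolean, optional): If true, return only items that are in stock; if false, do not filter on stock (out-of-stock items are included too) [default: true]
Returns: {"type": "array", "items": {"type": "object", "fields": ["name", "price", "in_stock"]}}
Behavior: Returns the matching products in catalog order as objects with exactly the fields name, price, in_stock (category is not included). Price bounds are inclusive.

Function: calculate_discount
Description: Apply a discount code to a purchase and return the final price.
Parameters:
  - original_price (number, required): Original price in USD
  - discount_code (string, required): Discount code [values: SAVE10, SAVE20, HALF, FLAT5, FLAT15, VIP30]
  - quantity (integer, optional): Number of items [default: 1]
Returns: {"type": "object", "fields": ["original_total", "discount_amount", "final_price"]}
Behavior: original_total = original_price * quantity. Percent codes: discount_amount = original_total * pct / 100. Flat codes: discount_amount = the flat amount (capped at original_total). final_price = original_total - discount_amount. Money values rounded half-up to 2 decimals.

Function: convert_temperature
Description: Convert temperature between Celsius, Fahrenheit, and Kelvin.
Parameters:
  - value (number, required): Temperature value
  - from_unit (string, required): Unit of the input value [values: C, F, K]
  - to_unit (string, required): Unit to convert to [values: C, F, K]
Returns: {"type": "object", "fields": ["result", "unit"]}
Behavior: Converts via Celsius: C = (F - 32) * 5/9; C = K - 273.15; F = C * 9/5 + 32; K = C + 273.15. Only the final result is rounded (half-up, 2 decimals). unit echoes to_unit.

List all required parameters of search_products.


Parameters of search_products and their required/optional flag:
  category: required
  min_price: optional
  max_price: optional
  in_stock: optional
category
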